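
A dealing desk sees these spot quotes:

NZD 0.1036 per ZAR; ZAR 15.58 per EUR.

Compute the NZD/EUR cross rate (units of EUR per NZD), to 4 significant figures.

NZD/EUR = 0.6195

1 NZD ÷ 0.1036 = 9.65251 ZAR
9.65251 ZAR ÷ 15.58 = 0.619545 EUR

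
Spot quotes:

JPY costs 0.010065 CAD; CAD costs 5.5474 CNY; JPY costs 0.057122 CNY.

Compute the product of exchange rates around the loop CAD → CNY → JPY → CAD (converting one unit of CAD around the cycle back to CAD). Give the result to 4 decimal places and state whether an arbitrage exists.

0.9775 (arbitrage exists)

Around CAD → CNY → JPY → CAD: 1 × 5.5474 ÷ 0.057122 × 0.010065 = 0.977462
Product < 1; profitable direction is CAD → JPY → CNY → CAD.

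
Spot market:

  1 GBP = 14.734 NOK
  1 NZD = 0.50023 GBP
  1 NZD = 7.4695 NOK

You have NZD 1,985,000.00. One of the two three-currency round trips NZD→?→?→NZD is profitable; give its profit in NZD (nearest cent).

Profitable loop is NZD → NOK → GBP → NZD:
NZD 1,985,000.00 × 7.4695 = NOK 14,826,957.50
NOK 14,826,957.50 ÷ 14.734 = GBP 1,006,309.05
GBP 1,006,309.05 ÷ 0.50023 = NZD 2,011,692.72
Profit = NZD 2,011,692.72 − NZD 1,985,000.00

Profit: NZD 26,692.72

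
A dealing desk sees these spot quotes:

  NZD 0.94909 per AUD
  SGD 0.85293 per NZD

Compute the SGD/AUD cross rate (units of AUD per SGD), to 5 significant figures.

SGD/AUD = 1.2353

1 SGD ÷ 0.85293 = 1.17243 NZD
1.17243 NZD ÷ 0.94909 = 1.23532 AUD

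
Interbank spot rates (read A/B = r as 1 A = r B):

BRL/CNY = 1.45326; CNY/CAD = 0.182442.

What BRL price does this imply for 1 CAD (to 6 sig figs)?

1 CAD ÷ 0.182442 = 5.48119 CNY
5.48119 CNY ÷ 1.45326 = 3.77165 BRL

CAD/BRL = 3.77165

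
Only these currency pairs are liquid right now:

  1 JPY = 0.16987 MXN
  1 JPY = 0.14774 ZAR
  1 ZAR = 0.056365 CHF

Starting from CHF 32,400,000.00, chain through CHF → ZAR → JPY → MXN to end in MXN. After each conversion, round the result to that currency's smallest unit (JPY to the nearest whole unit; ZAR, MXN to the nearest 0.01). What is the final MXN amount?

MXN 660,927,908.70

CHF 32,400,000.00 ÷ 0.056365 = ZAR 574,824,802.63
ZAR 574,824,802.63 ÷ 0.14774 = JPY 3,890,786,535
JPY 3,890,786,535 × 0.16987 = MXN 660,927,908.70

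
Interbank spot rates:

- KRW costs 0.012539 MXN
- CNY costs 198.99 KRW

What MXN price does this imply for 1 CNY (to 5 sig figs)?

1 CNY × 198.99 = 198.99 KRW
198.99 KRW × 0.012539 = 2.49514 MXN

CNY/MXN = 2.4951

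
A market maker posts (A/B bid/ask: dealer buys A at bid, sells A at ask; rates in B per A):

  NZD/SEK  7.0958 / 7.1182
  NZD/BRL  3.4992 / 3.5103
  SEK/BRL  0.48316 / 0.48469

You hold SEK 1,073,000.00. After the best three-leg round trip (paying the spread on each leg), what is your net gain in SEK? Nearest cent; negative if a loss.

Best loop SEK → NZD → BRL → SEK:
SEK 1,073,000.00 ÷ 7.1182 (buy NZD at ask) = NZD 150,740.36
NZD 150,740.36 × 3.4992 (sell NZD at bid) = BRL 527,470.65
BRL 527,470.65 ÷ 0.48469 (buy SEK at ask) = SEK 1,088,263.95

Net profit: SEK 15,263.95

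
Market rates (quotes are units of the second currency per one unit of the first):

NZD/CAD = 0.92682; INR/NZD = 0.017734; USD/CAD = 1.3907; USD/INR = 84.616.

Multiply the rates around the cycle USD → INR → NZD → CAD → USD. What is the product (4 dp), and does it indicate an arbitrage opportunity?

Around USD → INR → NZD → CAD → USD: 1 × 84.616 × 0.017734 × 0.92682 ÷ 1.3907 = 1.000049
Product ≈ 1 (deviation 0.005%, within rounding noise).

1.0000 (no arbitrage)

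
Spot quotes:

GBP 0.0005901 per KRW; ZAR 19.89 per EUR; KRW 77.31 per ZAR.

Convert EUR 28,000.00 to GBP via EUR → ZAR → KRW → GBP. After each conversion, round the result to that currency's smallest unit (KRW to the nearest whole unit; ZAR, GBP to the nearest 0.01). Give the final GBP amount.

GBP 25,407.04

EUR 28,000.00 × 19.89 = ZAR 556,920.00
ZAR 556,920.00 × 77.31 = KRW 43,055,485
KRW 43,055,485 × 0.0005901 = GBP 25,407.04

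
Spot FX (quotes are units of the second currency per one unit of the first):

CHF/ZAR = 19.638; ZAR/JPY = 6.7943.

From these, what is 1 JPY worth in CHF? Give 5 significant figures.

1 JPY ÷ 6.7943 = 0.147182 ZAR
0.147182 ZAR ÷ 19.638 = 0.00749477 CHF

JPY/CHF = 0.0074948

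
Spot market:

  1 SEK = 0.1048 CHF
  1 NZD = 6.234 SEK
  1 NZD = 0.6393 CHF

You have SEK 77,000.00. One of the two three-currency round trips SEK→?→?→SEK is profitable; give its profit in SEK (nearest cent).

Profitable loop is SEK → CHF → NZD → SEK:
SEK 77,000.00 × 0.1048 = CHF 8,069.60
CHF 8,069.60 ÷ 0.6393 = NZD 12,622.56
NZD 12,622.56 × 6.234 = SEK 78,689.01
Profit = SEK 78,689.01 − SEK 77,000.00

Profit: SEK 1,689.01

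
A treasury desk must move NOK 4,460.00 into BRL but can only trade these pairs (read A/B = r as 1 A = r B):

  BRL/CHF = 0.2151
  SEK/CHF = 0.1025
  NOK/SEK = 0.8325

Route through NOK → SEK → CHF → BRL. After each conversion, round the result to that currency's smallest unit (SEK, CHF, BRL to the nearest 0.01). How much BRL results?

BRL 1,769.32

NOK 4,460.00 × 0.8325 = SEK 3,712.95
SEK 3,712.95 × 0.1025 = CHF 380.58
CHF 380.58 ÷ 0.2151 = BRL 1,769.32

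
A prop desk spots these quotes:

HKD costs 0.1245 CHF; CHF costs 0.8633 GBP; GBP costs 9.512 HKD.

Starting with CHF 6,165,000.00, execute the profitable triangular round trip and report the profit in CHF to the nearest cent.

Profit: CHF 137,836.12

Profitable loop is CHF → GBP → HKD → CHF:
CHF 6,165,000.00 × 0.8633 = GBP 5,322,244.50
GBP 5,322,244.50 × 9.512 = HKD 50,625,189.68
HKD 50,625,189.68 × 0.1245 = CHF 6,302,836.12
Profit = CHF 6,302,836.12 − CHF 6,165,000.00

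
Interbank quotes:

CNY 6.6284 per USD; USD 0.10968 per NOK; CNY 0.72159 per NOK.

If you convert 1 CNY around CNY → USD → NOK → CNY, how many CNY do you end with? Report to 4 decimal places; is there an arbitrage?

0.9926 (arbitrage exists)

Around CNY → USD → NOK → CNY: 1 ÷ 6.6284 ÷ 0.10968 × 0.72159 = 0.992554
Product < 1; profitable direction is CNY → NOK → USD → CNY.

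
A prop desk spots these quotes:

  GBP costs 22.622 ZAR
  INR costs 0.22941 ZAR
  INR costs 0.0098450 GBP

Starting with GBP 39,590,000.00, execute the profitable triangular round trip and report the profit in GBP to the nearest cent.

Profit: GBP 1,190,366.84

Profitable loop is GBP → INR → ZAR → GBP:
GBP 39,590,000.00 ÷ 0.0098450 = INR 4,021,330,624.68
INR 4,021,330,624.68 × 0.22941 = ZAR 922,533,458.61
ZAR 922,533,458.61 ÷ 22.622 = GBP 40,780,366.84
Profit = GBP 40,780,366.84 − GBP 39,590,000.00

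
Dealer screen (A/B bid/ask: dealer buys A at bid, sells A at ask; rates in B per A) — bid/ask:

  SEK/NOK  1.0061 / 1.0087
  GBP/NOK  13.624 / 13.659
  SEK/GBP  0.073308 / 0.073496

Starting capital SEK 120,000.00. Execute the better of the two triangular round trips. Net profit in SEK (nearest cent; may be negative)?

Best loop SEK → NOK → GBP → SEK:
SEK 120,000.00 × 1.0061 (sell SEK at bid) = NOK 120,732.00
NOK 120,732.00 ÷ 13.659 (buy GBP at ask) = GBP 8,839.01
GBP 8,839.01 ÷ 0.073496 (buy SEK at ask) = SEK 120,265.15

Net profit: SEK 265.15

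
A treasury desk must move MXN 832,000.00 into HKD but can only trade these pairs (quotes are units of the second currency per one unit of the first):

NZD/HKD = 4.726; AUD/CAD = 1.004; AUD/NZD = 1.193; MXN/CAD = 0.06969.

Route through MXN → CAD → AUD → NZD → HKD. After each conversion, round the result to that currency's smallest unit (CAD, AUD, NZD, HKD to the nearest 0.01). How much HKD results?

MXN 832,000.00 × 0.06969 = CAD 57,982.08
CAD 57,982.08 ÷ 1.004 = AUD 57,751.08
AUD 57,751.08 × 1.193 = NZD 68,897.04
NZD 68,897.04 × 4.726 = HKD 325,607.41

HKD 325,607.41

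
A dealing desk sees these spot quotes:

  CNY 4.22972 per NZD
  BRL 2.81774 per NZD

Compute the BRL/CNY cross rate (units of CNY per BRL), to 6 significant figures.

1 BRL ÷ 2.81774 = 0.354894 NZD
0.354894 NZD × 4.22972 = 1.5011 CNY

BRL/CNY = 1.50110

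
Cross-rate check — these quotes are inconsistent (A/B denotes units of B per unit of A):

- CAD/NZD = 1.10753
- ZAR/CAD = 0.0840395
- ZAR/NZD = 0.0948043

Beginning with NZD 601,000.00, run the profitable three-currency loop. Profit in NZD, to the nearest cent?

Profitable loop is NZD → CAD → ZAR → NZD:
NZD 601,000.00 ÷ 1.10753 = CAD 542,648.96
CAD 542,648.96 ÷ 0.0840395 = ZAR 6,457,070.28
ZAR 6,457,070.28 × 0.0948043 = NZD 612,158.03
Profit = NZD 612,158.03 − NZD 601,000.00

Profit: NZD 11,158.03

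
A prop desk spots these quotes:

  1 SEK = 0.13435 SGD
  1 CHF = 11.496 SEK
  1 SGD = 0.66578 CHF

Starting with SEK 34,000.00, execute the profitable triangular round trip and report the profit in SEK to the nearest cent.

Profitable loop is SEK → SGD → CHF → SEK:
SEK 34,000.00 × 0.13435 = SGD 4,567.90
SGD 4,567.90 × 0.66578 = CHF 3,041.22
CHF 3,041.22 × 11.496 = SEK 34,961.82
Profit = SEK 34,961.82 − SEK 34,000.00

Profit: SEK 961.82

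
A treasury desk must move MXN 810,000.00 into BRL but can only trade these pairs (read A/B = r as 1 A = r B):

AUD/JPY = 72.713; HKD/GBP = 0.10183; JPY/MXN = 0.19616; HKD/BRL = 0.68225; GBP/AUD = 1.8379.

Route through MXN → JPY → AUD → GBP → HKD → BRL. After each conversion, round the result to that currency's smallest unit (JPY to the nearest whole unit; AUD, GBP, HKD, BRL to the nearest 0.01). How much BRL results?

BRL 207,018.15

MXN 810,000.00 ÷ 0.19616 = JPY 4,129,282
JPY 4,129,282 ÷ 72.713 = AUD 56,788.77
AUD 56,788.77 ÷ 1.8379 = GBP 30,898.73
GBP 30,898.73 ÷ 0.10183 = HKD 303,434.45
HKD 303,434.45 × 0.68225 = BRL 207,018.15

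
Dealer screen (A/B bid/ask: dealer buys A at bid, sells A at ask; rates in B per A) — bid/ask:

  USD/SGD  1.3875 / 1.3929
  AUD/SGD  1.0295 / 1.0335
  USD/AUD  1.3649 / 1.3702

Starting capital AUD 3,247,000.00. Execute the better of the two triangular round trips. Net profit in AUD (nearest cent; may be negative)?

Best loop AUD → SGD → USD → AUD:
AUD 3,247,000.00 × 1.0295 (sell AUD at bid) = SGD 3,342,786.50
SGD 3,342,786.50 ÷ 1.3929 (buy USD at ask) = USD 2,399,875.44
USD 2,399,875.44 × 1.3649 (sell USD at bid) = AUD 3,275,589.99

Net profit: AUD 28,589.99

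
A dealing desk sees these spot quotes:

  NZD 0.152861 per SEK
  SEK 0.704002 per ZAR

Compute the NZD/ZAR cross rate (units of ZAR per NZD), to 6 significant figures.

1 NZD ÷ 0.152861 = 6.54189 SEK
6.54189 SEK ÷ 0.704002 = 9.29243 ZAR

NZD/ZAR = 9.29243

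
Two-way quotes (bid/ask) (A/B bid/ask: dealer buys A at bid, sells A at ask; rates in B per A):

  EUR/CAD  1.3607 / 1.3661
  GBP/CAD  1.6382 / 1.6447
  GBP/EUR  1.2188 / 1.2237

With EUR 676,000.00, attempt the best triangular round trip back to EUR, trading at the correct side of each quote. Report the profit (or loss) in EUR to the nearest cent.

Best loop EUR → CAD → GBP → EUR:
EUR 676,000.00 × 1.3607 (sell EUR at bid) = CAD 919,833.20
CAD 919,833.20 ÷ 1.6447 (buy GBP at ask) = GBP 559,271.11
GBP 559,271.11 × 1.2188 (sell GBP at bid) = EUR 681,639.63

Net profit: EUR 5,639.63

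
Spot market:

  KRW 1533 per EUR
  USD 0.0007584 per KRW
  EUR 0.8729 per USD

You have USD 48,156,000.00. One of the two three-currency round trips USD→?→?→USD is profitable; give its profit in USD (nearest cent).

Profitable loop is USD → EUR → KRW → USD:
USD 48,156,000.00 × 0.8729 = EUR 42,035,372.40
EUR 42,035,372.40 × 1533 = KRW 64,440,225,889
KRW 64,440,225,889 × 0.0007584 = USD 48,871,467.31
Profit = USD 48,871,467.31 − USD 48,156,000.00

Profit: USD 715,467.31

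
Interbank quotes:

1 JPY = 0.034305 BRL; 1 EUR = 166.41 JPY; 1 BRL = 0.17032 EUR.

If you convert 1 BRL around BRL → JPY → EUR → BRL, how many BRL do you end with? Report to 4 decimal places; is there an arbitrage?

1.0285 (arbitrage exists)

Around BRL → JPY → EUR → BRL: 1 ÷ 0.034305 ÷ 166.41 ÷ 0.17032 = 1.028484
Product > 1; profitable direction is BRL → JPY → EUR → BRL.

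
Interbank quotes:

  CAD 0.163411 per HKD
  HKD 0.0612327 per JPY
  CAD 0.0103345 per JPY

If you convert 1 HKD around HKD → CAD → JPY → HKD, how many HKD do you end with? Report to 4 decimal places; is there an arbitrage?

Around HKD → CAD → JPY → HKD: 1 × 0.163411 ÷ 0.0103345 × 0.0612327 = 0.968223
Product < 1; profitable direction is HKD → JPY → CAD → HKD.

0.9682 (arbitrage exists)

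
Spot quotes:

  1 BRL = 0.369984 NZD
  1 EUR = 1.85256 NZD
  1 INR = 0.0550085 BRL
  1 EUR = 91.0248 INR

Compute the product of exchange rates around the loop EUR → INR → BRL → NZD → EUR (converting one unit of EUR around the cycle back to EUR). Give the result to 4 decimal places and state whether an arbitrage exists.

Around EUR → INR → BRL → NZD → EUR: 1 × 91.0248 × 0.0550085 × 0.369984 ÷ 1.85256 = 1.000000
Product ≈ 1 (deviation 0.000%, within rounding noise).

1.0000 (no arbitrage)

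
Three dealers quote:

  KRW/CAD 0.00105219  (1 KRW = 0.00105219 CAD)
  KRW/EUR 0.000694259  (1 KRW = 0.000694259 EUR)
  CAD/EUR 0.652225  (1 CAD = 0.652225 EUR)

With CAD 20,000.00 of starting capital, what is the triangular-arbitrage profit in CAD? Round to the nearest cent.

Profitable loop is CAD → KRW → EUR → CAD:
CAD 20,000.00 ÷ 0.00105219 = KRW 19,007,974
KRW 19,007,974 × 0.000694259 = EUR 13,196.46
EUR 13,196.46 ÷ 0.652225 = CAD 20,232.98
Profit = CAD 20,232.98 − CAD 20,000.00

Profit: CAD 232.98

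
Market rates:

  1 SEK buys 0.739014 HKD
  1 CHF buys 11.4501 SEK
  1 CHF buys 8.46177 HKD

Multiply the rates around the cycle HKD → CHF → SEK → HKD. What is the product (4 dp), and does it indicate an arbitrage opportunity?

Around HKD → CHF → SEK → HKD: 1 ÷ 8.46177 × 11.4501 × 0.739014 = 1.000002
Product ≈ 1 (deviation 0.000%, within rounding noise).

1.0000 (no arbitrage)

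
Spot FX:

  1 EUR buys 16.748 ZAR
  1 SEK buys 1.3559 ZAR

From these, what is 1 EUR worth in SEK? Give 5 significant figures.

EUR/SEK = 12.352

1 EUR × 16.748 = 16.748 ZAR
16.748 ZAR ÷ 1.3559 = 12.3519 SEK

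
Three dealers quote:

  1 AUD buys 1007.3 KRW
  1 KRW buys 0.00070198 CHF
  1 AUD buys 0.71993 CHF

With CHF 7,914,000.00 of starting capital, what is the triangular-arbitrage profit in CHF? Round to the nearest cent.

Profit: CHF 143,545.09

Profitable loop is CHF → KRW → AUD → CHF:
CHF 7,914,000.00 ÷ 0.00070198 = KRW 11,273,825,465
KRW 11,273,825,465 ÷ 1007.3 = AUD 11,192,122.97
AUD 11,192,122.97 × 0.71993 = CHF 8,057,545.09
Profit = CHF 8,057,545.09 − CHF 7,914,000.00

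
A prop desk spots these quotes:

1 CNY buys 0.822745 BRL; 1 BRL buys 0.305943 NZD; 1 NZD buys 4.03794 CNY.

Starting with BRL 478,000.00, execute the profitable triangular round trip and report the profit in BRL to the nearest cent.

Profitable loop is BRL → NZD → CNY → BRL:
BRL 478,000.00 × 0.305943 = NZD 146,240.75
NZD 146,240.75 × 4.03794 = CNY 590,511.39
CNY 590,511.39 × 0.822745 = BRL 485,840.29
Profit = BRL 485,840.29 − BRL 478,000.00

Profit: BRL 7,840.29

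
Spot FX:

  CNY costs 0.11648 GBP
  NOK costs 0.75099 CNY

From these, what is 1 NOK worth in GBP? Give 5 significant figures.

NOK/GBP = 0.087475

1 NOK × 0.75099 = 0.75099 CNY
0.75099 CNY × 0.11648 = 0.0874753 GBP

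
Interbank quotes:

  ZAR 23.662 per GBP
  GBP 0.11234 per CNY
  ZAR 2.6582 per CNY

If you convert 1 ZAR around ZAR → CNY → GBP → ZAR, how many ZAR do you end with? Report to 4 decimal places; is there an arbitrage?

1.0000 (no arbitrage)

Around ZAR → CNY → GBP → ZAR: 1 ÷ 2.6582 × 0.11234 × 23.662 = 0.999996
Product ≈ 1 (deviation 0.000%, within rounding noise).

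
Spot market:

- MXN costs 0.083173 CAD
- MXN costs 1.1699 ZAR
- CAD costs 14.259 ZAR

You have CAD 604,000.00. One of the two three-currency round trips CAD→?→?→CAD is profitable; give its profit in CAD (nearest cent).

Profit: CAD 8,293.48

Profitable loop is CAD → ZAR → MXN → CAD:
CAD 604,000.00 × 14.259 = ZAR 8,612,436.00
ZAR 8,612,436.00 ÷ 1.1699 = MXN 7,361,685.61
MXN 7,361,685.61 × 0.083173 = CAD 612,293.48
Profit = CAD 612,293.48 − CAD 604,000.00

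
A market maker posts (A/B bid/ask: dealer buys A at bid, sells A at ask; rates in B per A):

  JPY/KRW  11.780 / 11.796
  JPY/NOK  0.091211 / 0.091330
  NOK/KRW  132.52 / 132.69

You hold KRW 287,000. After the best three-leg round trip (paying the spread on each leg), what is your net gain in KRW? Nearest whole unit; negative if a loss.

Net profit: KRW 7,087

Best loop KRW → JPY → NOK → KRW:
KRW 287,000 ÷ 11.796 (buy JPY at ask) = JPY 24,330
JPY 24,330 × 0.091211 (sell JPY at bid) = NOK 2,219.19
NOK 2,219.19 × 132.52 (sell NOK at bid) = KRW 294,087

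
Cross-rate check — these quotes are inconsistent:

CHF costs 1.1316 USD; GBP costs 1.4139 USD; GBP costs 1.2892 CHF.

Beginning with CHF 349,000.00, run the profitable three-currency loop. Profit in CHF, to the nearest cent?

Profitable loop is CHF → USD → GBP → CHF:
CHF 349,000.00 × 1.1316 = USD 394,928.40
USD 394,928.40 ÷ 1.4139 = GBP 279,318.48
GBP 279,318.48 × 1.2892 = CHF 360,097.39
Profit = CHF 360,097.39 − CHF 349,000.00

Profit: CHF 11,097.39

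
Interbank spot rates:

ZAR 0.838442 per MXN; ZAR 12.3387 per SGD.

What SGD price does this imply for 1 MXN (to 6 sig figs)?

MXN/SGD = 0.0679522

1 MXN × 0.838442 = 0.838442 ZAR
0.838442 ZAR ÷ 12.3387 = 0.0679522 SGD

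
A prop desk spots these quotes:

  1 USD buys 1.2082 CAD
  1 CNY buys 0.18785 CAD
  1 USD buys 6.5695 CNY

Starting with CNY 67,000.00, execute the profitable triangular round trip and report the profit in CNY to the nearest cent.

Profit: CNY 1,435.19

Profitable loop is CNY → CAD → USD → CNY:
CNY 67,000.00 × 0.18785 = CAD 12,585.95
CAD 12,585.95 ÷ 1.2082 = USD 10,417.11
USD 10,417.11 × 6.5695 = CNY 68,435.19
Profit = CNY 68,435.19 − CNY 67,000.00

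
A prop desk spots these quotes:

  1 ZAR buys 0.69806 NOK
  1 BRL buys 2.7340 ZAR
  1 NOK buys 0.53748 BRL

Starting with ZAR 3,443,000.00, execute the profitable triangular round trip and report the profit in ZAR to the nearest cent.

Profitable loop is ZAR → NOK → BRL → ZAR:
ZAR 3,443,000.00 × 0.69806 = NOK 2,403,420.58
NOK 2,403,420.58 × 0.53748 = BRL 1,291,790.49
BRL 1,291,790.49 × 2.7340 = ZAR 3,531,755.21
Profit = ZAR 3,531,755.21 − ZAR 3,443,000.00

Profit: ZAR 88,755.21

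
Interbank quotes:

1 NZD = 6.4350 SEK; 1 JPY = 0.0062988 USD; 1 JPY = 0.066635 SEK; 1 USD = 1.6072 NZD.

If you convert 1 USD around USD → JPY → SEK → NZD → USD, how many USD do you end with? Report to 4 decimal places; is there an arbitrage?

Around USD → JPY → SEK → NZD → USD: 1 ÷ 0.0062988 × 0.066635 ÷ 6.4350 ÷ 1.6072 = 1.022883
Product > 1; profitable direction is USD → JPY → SEK → NZD → USD.

1.0229 (arbitrage exists)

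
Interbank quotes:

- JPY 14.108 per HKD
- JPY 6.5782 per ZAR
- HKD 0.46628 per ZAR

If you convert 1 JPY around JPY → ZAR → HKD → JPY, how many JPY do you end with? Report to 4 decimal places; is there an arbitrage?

Around JPY → ZAR → HKD → JPY: 1 ÷ 6.5782 × 0.46628 × 14.108 = 1.000012
Product ≈ 1 (deviation 0.001%, within rounding noise).

1.0000 (no arbitrage)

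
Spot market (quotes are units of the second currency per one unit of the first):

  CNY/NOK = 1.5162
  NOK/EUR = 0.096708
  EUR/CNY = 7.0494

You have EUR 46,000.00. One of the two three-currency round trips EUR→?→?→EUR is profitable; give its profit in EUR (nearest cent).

Profitable loop is EUR → CNY → NOK → EUR:
EUR 46,000.00 × 7.0494 = CNY 324,272.40
CNY 324,272.40 × 1.5162 = NOK 491,661.81
NOK 491,661.81 × 0.096708 = EUR 47,547.63
Profit = EUR 47,547.63 − EUR 46,000.00

Profit: EUR 1,547.63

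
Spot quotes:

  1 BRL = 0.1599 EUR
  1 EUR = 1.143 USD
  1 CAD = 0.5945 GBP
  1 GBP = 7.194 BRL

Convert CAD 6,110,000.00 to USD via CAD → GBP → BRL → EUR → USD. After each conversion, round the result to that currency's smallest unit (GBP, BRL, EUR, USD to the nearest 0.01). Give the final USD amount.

USD 4,775,932.69

CAD 6,110,000.00 × 0.5945 = GBP 3,632,395.00
GBP 3,632,395.00 × 7.194 = BRL 26,131,449.63
BRL 26,131,449.63 × 0.1599 = EUR 4,178,418.80
EUR 4,178,418.80 × 1.143 = USD 4,775,932.69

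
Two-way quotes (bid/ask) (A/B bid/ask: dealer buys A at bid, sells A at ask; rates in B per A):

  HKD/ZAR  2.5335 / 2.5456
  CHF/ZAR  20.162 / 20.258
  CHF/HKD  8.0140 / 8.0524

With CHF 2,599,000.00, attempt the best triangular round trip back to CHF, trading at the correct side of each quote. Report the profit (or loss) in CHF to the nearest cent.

Best loop CHF → HKD → ZAR → CHF:
CHF 2,599,000.00 × 8.0140 (sell CHF at bid) = HKD 20,828,386.00
HKD 20,828,386.00 × 2.5335 (sell HKD at bid) = ZAR 52,768,715.93
ZAR 52,768,715.93 ÷ 20.258 (buy CHF at ask) = CHF 2,604,833.45

Net profit: CHF 5,833.45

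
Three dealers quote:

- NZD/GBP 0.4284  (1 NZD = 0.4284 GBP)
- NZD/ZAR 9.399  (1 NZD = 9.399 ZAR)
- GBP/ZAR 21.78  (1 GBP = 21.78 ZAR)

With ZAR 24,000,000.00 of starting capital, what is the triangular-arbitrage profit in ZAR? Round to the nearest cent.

Profitable loop is ZAR → GBP → NZD → ZAR:
ZAR 24,000,000.00 ÷ 21.78 = GBP 1,101,928.37
GBP 1,101,928.37 ÷ 0.4284 = NZD 2,572,195.09
NZD 2,572,195.09 × 9.399 = ZAR 24,176,061.61
Profit = ZAR 24,176,061.61 − ZAR 24,000,000.00

Profit: ZAR 176,061.61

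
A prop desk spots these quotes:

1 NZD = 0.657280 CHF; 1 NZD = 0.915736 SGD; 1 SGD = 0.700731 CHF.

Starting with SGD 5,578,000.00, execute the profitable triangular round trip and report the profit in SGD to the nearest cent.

Profitable loop is SGD → NZD → CHF → SGD:
SGD 5,578,000.00 ÷ 0.915736 = NZD 6,091,275.21
NZD 6,091,275.21 × 0.657280 = CHF 4,003,673.37
CHF 4,003,673.37 ÷ 0.700731 = SGD 5,713,566.79
Profit = SGD 5,713,566.79 − SGD 5,578,000.00

Profit: SGD 135,566.79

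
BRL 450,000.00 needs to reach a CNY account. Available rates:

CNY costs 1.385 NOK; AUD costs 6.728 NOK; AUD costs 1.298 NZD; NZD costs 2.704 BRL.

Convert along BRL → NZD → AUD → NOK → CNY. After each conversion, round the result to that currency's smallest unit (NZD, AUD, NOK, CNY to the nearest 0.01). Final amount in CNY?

CNY 622,826.90

BRL 450,000.00 ÷ 2.704 = NZD 166,420.12
NZD 166,420.12 ÷ 1.298 = AUD 128,212.73
AUD 128,212.73 × 6.728 = NOK 862,615.25
NOK 862,615.25 ÷ 1.385 = CNY 622,826.90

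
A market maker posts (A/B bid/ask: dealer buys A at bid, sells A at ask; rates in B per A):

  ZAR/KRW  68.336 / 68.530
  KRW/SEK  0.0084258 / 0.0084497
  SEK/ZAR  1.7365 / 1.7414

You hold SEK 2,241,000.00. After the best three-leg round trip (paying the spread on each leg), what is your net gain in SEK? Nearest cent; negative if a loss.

Net result: SEK -332.86 (no profitable arbitrage after spreads)

Best loop SEK → ZAR → KRW → SEK:
SEK 2,241,000.00 × 1.7365 (sell SEK at bid) = ZAR 3,891,496.50
ZAR 3,891,496.50 × 68.336 (sell ZAR at bid) = KRW 265,929,305
KRW 265,929,305 × 0.0084258 (sell KRW at bid) = SEK 2,240,667.14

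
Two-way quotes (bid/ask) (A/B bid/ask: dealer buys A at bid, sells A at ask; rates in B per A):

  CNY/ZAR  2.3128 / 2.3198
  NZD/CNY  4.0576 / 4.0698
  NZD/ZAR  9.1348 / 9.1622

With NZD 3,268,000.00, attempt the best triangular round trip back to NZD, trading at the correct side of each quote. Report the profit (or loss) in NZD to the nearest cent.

Best loop NZD → CNY → ZAR → NZD:
NZD 3,268,000.00 × 4.0576 (sell NZD at bid) = CNY 13,260,236.80
CNY 13,260,236.80 × 2.3128 (sell CNY at bid) = ZAR 30,668,275.67
ZAR 30,668,275.67 ÷ 9.1622 (buy NZD at ask) = NZD 3,347,261.10

Net profit: NZD 79,261.10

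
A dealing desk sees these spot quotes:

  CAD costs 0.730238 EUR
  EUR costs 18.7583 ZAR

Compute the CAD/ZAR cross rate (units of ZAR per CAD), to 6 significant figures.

1 CAD × 0.730238 = 0.730238 EUR
0.730238 EUR × 18.7583 = 13.698 ZAR

CAD/ZAR = 13.6980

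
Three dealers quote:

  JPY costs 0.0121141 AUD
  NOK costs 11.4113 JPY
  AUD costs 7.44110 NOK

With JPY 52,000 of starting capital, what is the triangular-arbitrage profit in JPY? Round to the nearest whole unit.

Profitable loop is JPY → AUD → NOK → JPY:
JPY 52,000 × 0.0121141 = AUD 629.93
AUD 629.93 × 7.44110 = NOK 4,687.40
NOK 4,687.40 × 11.4113 = JPY 53,489
Profit = JPY 53,489 − JPY 52,000

Profit: JPY 1,489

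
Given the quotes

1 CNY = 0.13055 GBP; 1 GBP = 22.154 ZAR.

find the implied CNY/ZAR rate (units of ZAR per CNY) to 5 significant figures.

1 CNY × 0.13055 = 0.13055 GBP
0.13055 GBP × 22.154 = 2.8922 ZAR

CNY/ZAR = 2.8922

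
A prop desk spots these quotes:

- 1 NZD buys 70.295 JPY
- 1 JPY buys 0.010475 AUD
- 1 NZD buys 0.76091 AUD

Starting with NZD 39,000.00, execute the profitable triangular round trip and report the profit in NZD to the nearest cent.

Profit: NZD 1,301.33

Profitable loop is NZD → AUD → JPY → NZD:
NZD 39,000.00 × 0.76091 = AUD 29,675.49
AUD 29,675.49 ÷ 0.010475 = JPY 2,832,982
JPY 2,832,982 ÷ 70.295 = NZD 40,301.33
Profit = NZD 40,301.33 − NZD 39,000.00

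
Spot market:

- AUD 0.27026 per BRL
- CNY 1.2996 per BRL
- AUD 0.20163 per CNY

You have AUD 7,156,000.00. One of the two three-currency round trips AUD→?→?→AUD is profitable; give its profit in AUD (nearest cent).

Profit: AUD 224,524.93

Profitable loop is AUD → CNY → BRL → AUD:
AUD 7,156,000.00 ÷ 0.20163 = CNY 35,490,750.38
CNY 35,490,750.38 ÷ 1.2996 = BRL 27,308,979.98
BRL 27,308,979.98 × 0.27026 = AUD 7,380,524.93
Profit = AUD 7,380,524.93 − AUD 7,156,000.00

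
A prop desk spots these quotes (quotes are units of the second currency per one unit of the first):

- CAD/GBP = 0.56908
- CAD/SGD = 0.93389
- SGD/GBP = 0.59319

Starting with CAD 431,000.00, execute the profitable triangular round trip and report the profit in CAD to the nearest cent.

Profit: CAD 11,752.53

Profitable loop is CAD → GBP → SGD → CAD:
CAD 431,000.00 × 0.56908 = GBP 245,273.48
GBP 245,273.48 ÷ 0.59319 = SGD 413,482.16
SGD 413,482.16 ÷ 0.93389 = CAD 442,752.53
Profit = CAD 442,752.53 − CAD 431,000.00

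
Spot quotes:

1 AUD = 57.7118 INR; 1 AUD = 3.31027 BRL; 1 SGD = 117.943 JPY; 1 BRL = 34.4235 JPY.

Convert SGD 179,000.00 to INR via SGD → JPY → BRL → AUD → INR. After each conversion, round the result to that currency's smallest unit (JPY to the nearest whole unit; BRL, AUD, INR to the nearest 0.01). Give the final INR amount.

INR 10,692,306.16

SGD 179,000.00 × 117.943 = JPY 21,111,797
JPY 21,111,797 ÷ 34.4235 = BRL 613,296.06
BRL 613,296.06 ÷ 3.31027 = AUD 185,270.71
AUD 185,270.71 × 57.7118 = INR 10,692,306.16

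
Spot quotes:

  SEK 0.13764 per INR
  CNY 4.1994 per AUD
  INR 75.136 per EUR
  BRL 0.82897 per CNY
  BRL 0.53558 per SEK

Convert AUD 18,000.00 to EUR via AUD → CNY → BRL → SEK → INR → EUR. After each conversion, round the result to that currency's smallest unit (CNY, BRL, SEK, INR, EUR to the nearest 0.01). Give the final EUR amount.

EUR 11,313.10

AUD 18,000.00 × 4.1994 = CNY 75,589.20
CNY 75,589.20 × 0.82897 = BRL 62,661.18
BRL 62,661.18 ÷ 0.53558 = SEK 116,996.86
SEK 116,996.86 ÷ 0.13764 = INR 850,020.78
INR 850,020.78 ÷ 75.136 = EUR 11,313.10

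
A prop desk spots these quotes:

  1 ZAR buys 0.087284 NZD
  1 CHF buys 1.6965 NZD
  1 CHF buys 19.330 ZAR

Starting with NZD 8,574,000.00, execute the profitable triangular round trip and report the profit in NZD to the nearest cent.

Profitable loop is NZD → ZAR → CHF → NZD:
NZD 8,574,000.00 ÷ 0.087284 = ZAR 98,231,061.82
ZAR 98,231,061.82 ÷ 19.330 = CHF 5,081,793.16
CHF 5,081,793.16 × 1.6965 = NZD 8,621,262.10
Profit = NZD 8,621,262.10 − NZD 8,574,000.00

Profit: NZD 47,262.10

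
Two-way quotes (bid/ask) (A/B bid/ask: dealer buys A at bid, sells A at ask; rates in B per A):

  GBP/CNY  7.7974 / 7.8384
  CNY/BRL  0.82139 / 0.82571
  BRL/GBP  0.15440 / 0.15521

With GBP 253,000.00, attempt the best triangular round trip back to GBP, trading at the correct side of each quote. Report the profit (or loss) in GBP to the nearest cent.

Best loop GBP → BRL → CNY → GBP:
GBP 253,000.00 ÷ 0.15521 (buy BRL at ask) = BRL 1,630,049.61
BRL 1,630,049.61 ÷ 0.82571 (buy CNY at ask) = CNY 1,974,118.77
CNY 1,974,118.77 ÷ 7.8384 (buy GBP at ask) = GBP 251,852.26

Net result: GBP -1,147.74 (no profitable arbitrage after spreads)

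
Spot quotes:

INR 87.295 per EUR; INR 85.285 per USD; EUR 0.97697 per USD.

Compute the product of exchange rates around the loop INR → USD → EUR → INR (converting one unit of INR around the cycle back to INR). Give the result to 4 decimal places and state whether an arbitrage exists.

Around INR → USD → EUR → INR: 1 ÷ 85.285 × 0.97697 × 87.295 = 0.999995
Product ≈ 1 (deviation 0.000%, within rounding noise).

1.0000 (no arbitrage)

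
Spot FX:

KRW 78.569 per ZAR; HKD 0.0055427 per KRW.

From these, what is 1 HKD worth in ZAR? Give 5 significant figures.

1 HKD ÷ 0.0055427 = 180.417 KRW
180.417 KRW ÷ 78.569 = 2.29629 ZAR

HKD/ZAR = 2.2963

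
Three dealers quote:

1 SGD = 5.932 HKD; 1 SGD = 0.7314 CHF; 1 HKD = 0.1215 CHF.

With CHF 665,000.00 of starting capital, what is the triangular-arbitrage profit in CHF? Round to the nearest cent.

Profit: CHF 9,837.46

Profitable loop is CHF → HKD → SGD → CHF:
CHF 665,000.00 ÷ 0.1215 = HKD 5,473,251.03
HKD 5,473,251.03 ÷ 5.932 = SGD 922,665.38
SGD 922,665.38 × 0.7314 = CHF 674,837.46
Profit = CHF 674,837.46 − CHF 665,000.00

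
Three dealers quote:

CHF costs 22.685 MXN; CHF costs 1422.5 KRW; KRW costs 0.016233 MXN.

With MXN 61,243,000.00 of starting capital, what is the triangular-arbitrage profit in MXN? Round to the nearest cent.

Profitable loop is MXN → CHF → KRW → MXN:
MXN 61,243,000.00 ÷ 22.685 = CHF 2,699,713.47
CHF 2,699,713.47 × 1422.5 = KRW 3,840,342,407
KRW 3,840,342,407 × 0.016233 = MXN 62,340,278.29
Profit = MXN 62,340,278.29 − MXN 61,243,000.00

Profit: MXN 1,097,278.29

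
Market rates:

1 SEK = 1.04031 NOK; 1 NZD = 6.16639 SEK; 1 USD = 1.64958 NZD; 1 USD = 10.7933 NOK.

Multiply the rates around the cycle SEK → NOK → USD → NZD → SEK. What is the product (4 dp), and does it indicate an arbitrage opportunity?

Around SEK → NOK → USD → NZD → SEK: 1 × 1.04031 ÷ 10.7933 × 1.64958 × 6.16639 = 0.980422
Product < 1; profitable direction is SEK → NZD → USD → NOK → SEK.

0.9804 (arbitrage exists)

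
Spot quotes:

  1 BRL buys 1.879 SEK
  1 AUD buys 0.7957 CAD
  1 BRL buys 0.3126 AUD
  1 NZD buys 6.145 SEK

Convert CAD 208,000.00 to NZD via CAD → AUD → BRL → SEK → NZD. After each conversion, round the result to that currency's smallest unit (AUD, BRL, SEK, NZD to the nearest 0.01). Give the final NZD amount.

NZD 255,699.51

CAD 208,000.00 ÷ 0.7957 = AUD 261,405.05
AUD 261,405.05 ÷ 0.3126 = BRL 836,228.57
BRL 836,228.57 × 1.879 = SEK 1,571,273.48
SEK 1,571,273.48 ÷ 6.145 = NZD 255,699.51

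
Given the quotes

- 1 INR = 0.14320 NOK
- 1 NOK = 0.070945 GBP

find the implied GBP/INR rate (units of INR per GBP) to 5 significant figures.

GBP/INR = 98.432

1 GBP ÷ 0.070945 = 14.0954 NOK
14.0954 NOK ÷ 0.14320 = 98.4317 INR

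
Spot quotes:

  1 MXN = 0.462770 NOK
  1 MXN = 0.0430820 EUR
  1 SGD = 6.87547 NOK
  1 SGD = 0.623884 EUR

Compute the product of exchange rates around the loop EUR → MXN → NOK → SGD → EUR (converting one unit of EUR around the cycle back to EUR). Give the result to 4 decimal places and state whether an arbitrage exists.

0.9747 (arbitrage exists)

Around EUR → MXN → NOK → SGD → EUR: 1 ÷ 0.0430820 × 0.462770 ÷ 6.87547 × 0.623884 = 0.974700
Product < 1; profitable direction is EUR → SGD → NOK → MXN → EUR.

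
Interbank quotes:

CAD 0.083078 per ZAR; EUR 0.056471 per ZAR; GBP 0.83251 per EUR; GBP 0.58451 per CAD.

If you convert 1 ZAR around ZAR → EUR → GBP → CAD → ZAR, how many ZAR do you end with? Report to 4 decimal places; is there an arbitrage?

0.9681 (arbitrage exists)

Around ZAR → EUR → GBP → CAD → ZAR: 1 × 0.056471 × 0.83251 ÷ 0.58451 ÷ 0.083078 = 0.968137
Product < 1; profitable direction is ZAR → CAD → GBP → EUR → ZAR.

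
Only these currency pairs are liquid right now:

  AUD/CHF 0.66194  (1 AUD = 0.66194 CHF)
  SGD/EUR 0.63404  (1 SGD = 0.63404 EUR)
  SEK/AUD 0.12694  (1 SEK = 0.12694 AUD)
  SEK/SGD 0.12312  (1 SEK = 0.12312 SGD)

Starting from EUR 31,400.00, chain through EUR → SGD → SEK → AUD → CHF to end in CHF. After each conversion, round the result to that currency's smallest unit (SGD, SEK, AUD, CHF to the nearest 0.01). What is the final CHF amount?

CHF 33,798.82

EUR 31,400.00 ÷ 0.63404 = SGD 49,523.69
SGD 49,523.69 ÷ 0.12312 = SEK 402,239.20
SEK 402,239.20 × 0.12694 = AUD 51,060.24
AUD 51,060.24 × 0.66194 = CHF 33,798.82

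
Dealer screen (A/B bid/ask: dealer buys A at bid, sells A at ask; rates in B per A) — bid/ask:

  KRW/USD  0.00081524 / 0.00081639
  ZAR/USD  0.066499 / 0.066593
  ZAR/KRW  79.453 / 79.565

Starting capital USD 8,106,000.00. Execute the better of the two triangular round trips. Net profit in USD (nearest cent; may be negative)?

Best loop USD → KRW → ZAR → USD:
USD 8,106,000.00 ÷ 0.00081639 (buy KRW at ask) = KRW 9,929,078,014
KRW 9,929,078,014 ÷ 79.565 (buy ZAR at ask) = ZAR 124,792,031.85
ZAR 124,792,031.85 × 0.066499 (sell ZAR at bid) = USD 8,298,545.33

Net profit: USD 192,545.33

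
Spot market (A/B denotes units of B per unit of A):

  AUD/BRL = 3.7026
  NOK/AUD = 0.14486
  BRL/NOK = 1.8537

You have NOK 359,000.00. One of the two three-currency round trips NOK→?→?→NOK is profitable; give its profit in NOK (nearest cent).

Profitable loop is NOK → BRL → AUD → NOK:
NOK 359,000.00 ÷ 1.8537 = BRL 193,666.72
BRL 193,666.72 ÷ 3.7026 = AUD 52,305.60
AUD 52,305.60 ÷ 0.14486 = NOK 361,076.91
Profit = NOK 361,076.91 − NOK 359,000.00

Profit: NOK 2,076.91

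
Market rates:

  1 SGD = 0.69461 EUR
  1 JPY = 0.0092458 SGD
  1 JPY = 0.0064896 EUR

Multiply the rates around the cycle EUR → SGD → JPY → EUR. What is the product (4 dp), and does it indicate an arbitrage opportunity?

Around EUR → SGD → JPY → EUR: 1 ÷ 0.69461 ÷ 0.0092458 × 0.0064896 = 1.010491
Product > 1; profitable direction is EUR → SGD → JPY → EUR.

1.0105 (arbitrage exists)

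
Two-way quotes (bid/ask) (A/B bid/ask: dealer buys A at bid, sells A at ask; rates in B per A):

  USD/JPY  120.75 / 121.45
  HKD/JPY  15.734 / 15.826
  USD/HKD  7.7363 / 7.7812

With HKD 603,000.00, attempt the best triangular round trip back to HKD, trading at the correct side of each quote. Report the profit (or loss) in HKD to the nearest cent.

Net profit: HKD 1,355.17

Best loop HKD → JPY → USD → HKD:
HKD 603,000.00 × 15.734 (sell HKD at bid) = JPY 9,487,602
JPY 9,487,602 ÷ 121.45 (buy USD at ask) = USD 78,119.41
USD 78,119.41 × 7.7363 (sell USD at bid) = HKD 604,355.17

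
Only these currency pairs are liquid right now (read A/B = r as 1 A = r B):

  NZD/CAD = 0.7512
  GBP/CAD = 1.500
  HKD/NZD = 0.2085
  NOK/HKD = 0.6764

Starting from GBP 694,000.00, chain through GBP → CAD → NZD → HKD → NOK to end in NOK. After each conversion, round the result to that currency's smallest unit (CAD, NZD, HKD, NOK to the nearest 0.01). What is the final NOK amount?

NOK 9,826,197.59

GBP 694,000.00 × 1.500 = CAD 1,041,000.00
CAD 1,041,000.00 ÷ 0.7512 = NZD 1,385,782.75
NZD 1,385,782.75 ÷ 0.2085 = HKD 6,646,440.05
HKD 6,646,440.05 ÷ 0.6764 = NOK 9,826,197.59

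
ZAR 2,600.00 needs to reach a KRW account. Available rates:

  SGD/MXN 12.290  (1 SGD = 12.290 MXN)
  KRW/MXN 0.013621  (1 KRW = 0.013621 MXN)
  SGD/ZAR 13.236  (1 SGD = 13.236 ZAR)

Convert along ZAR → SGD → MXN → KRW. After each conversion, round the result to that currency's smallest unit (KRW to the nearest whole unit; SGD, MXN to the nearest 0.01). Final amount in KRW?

KRW 177,235

ZAR 2,600.00 ÷ 13.236 = SGD 196.43
SGD 196.43 × 12.290 = MXN 2,414.12
MXN 2,414.12 ÷ 0.013621 = KRW 177,235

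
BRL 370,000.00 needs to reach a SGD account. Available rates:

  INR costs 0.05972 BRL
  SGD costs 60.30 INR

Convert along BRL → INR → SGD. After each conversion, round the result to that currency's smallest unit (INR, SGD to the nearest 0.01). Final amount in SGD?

BRL 370,000.00 ÷ 0.05972 = INR 6,195,579.37
INR 6,195,579.37 ÷ 60.30 = SGD 102,745.93

SGD 102,745.93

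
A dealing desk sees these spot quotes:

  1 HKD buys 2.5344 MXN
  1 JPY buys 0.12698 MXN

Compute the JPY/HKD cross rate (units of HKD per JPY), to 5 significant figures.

1 JPY × 0.12698 = 0.12698 MXN
0.12698 MXN ÷ 2.5344 = 0.0501026 HKD

JPY/HKD = 0.050103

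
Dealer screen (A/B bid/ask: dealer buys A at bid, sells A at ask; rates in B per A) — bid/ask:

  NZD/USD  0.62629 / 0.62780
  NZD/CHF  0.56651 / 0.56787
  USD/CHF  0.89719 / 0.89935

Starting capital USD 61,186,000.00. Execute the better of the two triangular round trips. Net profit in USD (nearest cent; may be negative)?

Net profit: USD 205,690.50

Best loop USD → NZD → CHF → USD:
USD 61,186,000.00 ÷ 0.62780 (buy NZD at ask) = NZD 97,460,974.83
NZD 97,460,974.83 × 0.56651 (sell NZD at bid) = CHF 55,212,616.85
CHF 55,212,616.85 ÷ 0.89935 (buy USD at ask) = USD 61,391,690.50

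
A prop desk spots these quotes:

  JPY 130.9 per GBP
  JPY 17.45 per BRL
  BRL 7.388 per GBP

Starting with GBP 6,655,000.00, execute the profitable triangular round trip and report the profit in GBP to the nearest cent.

Profitable loop is GBP → JPY → BRL → GBP:
GBP 6,655,000.00 × 130.9 = JPY 871,139,500
JPY 871,139,500 ÷ 17.45 = BRL 49,922,034.38
BRL 49,922,034.38 ÷ 7.388 = GBP 6,757,178.45
Profit = GBP 6,757,178.45 − GBP 6,655,000.00

Profit: GBP 102,178.45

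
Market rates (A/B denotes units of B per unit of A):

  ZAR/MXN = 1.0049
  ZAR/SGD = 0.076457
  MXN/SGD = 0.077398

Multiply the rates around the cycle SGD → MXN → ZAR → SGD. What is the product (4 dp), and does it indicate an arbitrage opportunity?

0.9830 (arbitrage exists)

Around SGD → MXN → ZAR → SGD: 1 ÷ 0.077398 ÷ 1.0049 × 0.076457 = 0.983025
Product < 1; profitable direction is SGD → ZAR → MXN → SGD.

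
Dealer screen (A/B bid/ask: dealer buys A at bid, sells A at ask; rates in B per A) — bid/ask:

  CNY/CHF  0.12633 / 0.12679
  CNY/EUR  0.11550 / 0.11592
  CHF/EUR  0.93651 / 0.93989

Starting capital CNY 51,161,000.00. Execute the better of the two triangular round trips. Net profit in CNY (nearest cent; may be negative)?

Best loop CNY → CHF → EUR → CNY:
CNY 51,161,000.00 × 0.12633 (sell CNY at bid) = CHF 6,463,169.13
CHF 6,463,169.13 × 0.93651 (sell CHF at bid) = EUR 6,052,822.52
EUR 6,052,822.52 ÷ 0.11592 (buy CNY at ask) = CNY 52,215,515.20

Net profit: CNY 1,054,515.20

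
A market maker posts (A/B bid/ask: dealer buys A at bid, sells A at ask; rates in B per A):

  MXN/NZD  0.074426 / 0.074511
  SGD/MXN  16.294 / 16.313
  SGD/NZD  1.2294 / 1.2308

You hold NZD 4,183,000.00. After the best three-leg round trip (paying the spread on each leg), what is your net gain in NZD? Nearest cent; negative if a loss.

Best loop NZD → MXN → SGD → NZD:
NZD 4,183,000.00 ÷ 0.074511 (buy MXN at ask) = MXN 56,139,361.97
MXN 56,139,361.97 ÷ 16.313 (buy SGD at ask) = SGD 3,441,387.97
SGD 3,441,387.97 × 1.2294 (sell SGD at bid) = NZD 4,230,842.37

Net profit: NZD 47,842.37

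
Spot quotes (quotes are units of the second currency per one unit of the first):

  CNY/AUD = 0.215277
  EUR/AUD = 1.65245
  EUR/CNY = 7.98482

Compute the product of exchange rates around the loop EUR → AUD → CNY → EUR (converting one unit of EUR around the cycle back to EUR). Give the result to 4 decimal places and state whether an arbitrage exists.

Around EUR → AUD → CNY → EUR: 1 × 1.65245 ÷ 0.215277 ÷ 7.98482 = 0.961315
Product < 1; profitable direction is EUR → CNY → AUD → EUR.

0.9613 (arbitrage exists)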